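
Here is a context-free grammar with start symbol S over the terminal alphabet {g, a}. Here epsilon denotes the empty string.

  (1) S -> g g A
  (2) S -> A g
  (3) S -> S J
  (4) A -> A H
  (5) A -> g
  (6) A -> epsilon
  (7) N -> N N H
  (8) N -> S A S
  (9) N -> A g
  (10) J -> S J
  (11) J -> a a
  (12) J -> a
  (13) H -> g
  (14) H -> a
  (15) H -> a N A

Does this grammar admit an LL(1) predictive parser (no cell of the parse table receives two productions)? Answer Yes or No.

FIRST(S) = {a, g}
FIRST(A) = {epsilon, a, g}
FIRST(N) = {a, g}
FIRST(J) = {a, g}
FIRST(H) = {a, g}
FOLLOW(S) = {$, a, g}
FOLLOW(A) = {$, a, g}
FOLLOW(N) = {$, a, g}
FOLLOW(J) = {$, a, g}
FOLLOW(H) = {$, a, g}
Cell M[A, a] receives both A -> A H and A -> epsilon — the grammar is not LL(1).

No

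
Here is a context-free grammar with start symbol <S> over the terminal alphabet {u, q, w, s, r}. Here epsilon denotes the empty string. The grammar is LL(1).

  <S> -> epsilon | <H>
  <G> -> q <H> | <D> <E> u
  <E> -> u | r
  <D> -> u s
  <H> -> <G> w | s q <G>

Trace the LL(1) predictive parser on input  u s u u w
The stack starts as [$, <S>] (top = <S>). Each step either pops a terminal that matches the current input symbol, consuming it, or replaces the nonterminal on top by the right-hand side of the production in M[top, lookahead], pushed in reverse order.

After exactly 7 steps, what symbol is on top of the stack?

step 1: stack=$ <S>  input=u s u u w $  — expand <S> -> <H>
step 2: stack=$ <H>  input=u s u u w $  — expand <H> -> <G> w
step 3: stack=$ w <G>  input=u s u u w $  — expand <G> -> <D> <E> u
step 4: stack=$ w u <E> <D>  input=u s u u w $  — expand <D> -> u s
step 5: stack=$ w u <E> s u  input=u s u u w $  — match u
step 6: stack=$ w u <E> s  input=s u u w $  — match s
step 7: stack=$ w u <E>  input=u u w $  — expand <E> -> u
Stack after step 7: $ w u u (top = u).

u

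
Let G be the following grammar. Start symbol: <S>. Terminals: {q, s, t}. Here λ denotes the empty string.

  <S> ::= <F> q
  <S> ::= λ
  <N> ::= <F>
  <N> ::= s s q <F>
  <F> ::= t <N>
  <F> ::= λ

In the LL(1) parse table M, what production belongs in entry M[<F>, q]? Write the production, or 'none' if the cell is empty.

<F> ::= λ

FIRST(<F>): from <F>::=t <N> we get {t}; from <F>::=λ we get {λ}. So FIRST(<F>) = {λ, t}.
FIRST(<S>): from <S>::=<F> q we get {q, t}; from <S>::=λ we get {λ}. So FIRST(<S>) = {λ, q, t}.
FIRST(<N>): from <N>::=<F> we get {λ, t}; from <N>::=s s q <F> we get {s}. So FIRST(<N>) = {λ, s, t}.
FOLLOW(<S>) includes $ since <S> is the start symbol.
FOLLOW(<N>): in <F>::=t <N>, the suffix after <N> is empty, so FOLLOW(<N>) ⊇ FOLLOW(<F>) = {q}. Thus FOLLOW(<N>) = {q}.
FOLLOW(<F>): in <S>::=<F> q, <F> is followed by q with FIRST {q}; in <N>::=<F>, the suffix after <F> is empty, so FOLLOW(<F>) ⊇ FOLLOW(<N>) = {q}; in <N>::=s s q <F>, the suffix after <F> is empty, so FOLLOW(<F>) ⊇ FOLLOW(<N>) = {q}. Thus FOLLOW(<F>) = {q}.
For <F> ::= t <N>: FIRST(t <N>) = {t}, so it goes in M[<F>, t] for t ∈ {t}.
For <F> ::= λ: FIRST(λ) = {λ}, so it goes in M[<F>, t] for t ∈ {}; since λ ∈ FIRST, also for every t ∈ FOLLOW(<F>) = {q}.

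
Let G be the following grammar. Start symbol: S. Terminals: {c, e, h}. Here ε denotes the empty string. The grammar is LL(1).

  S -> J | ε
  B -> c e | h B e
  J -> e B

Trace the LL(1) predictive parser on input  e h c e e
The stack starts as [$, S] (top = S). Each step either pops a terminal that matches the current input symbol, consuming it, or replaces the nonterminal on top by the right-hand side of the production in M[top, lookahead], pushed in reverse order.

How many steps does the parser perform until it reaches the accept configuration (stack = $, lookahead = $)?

9

     Stack    Input        Action
  1  $ S      e h c e e $  expand S -> J
  2  $ J      e h c e e $  expand J -> e B
  3  $ B e    e h c e e $  match e
  4  $ B      h c e e $    expand B -> h B e
  5  $ e B h  h c e e $    match h
  6  $ e B    c e e $      expand B -> c e
  7  $ e e c  c e e $      match c
  8  $ e e    e e $        match e
  9  $ e      e $          match e
Accept reached after 9 steps.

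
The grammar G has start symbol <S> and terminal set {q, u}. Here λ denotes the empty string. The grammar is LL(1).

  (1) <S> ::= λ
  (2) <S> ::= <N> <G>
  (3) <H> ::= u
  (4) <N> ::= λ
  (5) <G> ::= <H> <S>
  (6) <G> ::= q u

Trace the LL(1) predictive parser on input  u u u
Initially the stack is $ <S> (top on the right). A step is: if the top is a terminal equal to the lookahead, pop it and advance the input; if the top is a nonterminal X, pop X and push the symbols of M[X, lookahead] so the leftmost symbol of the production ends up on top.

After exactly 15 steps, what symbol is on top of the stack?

step 1: stack=$ <S>  input=u u u $  — expand <S> ::= <N> <G>
step 2: stack=$ <G> <N>  input=u u u $  — expand <N> ::= λ
step 3: stack=$ <G>  input=u u u $  — expand <G> ::= <H> <S>
step 4: stack=$ <S> <H>  input=u u u $  — expand <H> ::= u
step 5: stack=$ <S> u  input=u u u $  — match u
step 6: stack=$ <S>  input=u u $  — expand <S> ::= <N> <G>
step 7: stack=$ <G> <N>  input=u u $  — expand <N> ::= λ
step 8: stack=$ <G>  input=u u $  — expand <G> ::= <H> <S>
step 9: stack=$ <S> <H>  input=u u $  — expand <H> ::= u
step 10: stack=$ <S> u  input=u u $  — match u
step 11: stack=$ <S>  input=u $  — expand <S> ::= <N> <G>
step 12: stack=$ <G> <N>  input=u $  — expand <N> ::= λ
step 13: stack=$ <G>  input=u $  — expand <G> ::= <H> <S>
step 14: stack=$ <S> <H>  input=u $  — expand <H> ::= u
step 15: stack=$ <S> u  input=u $  — match u
Stack after step 15: $ <S> (top = <S>).

<S>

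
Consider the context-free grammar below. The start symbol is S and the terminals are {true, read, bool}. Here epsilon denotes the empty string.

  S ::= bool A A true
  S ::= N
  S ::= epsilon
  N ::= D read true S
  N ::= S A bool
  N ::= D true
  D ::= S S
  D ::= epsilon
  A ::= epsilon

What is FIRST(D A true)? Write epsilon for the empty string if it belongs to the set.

{bool, read, true}

FIRST(A) = {epsilon}
FIRST(S) = {epsilon, bool, read, true}  (via N)
FIRST(D) = {epsilon, bool, read, true}  (via S S)
FIRST(N) = {bool, read, true}  (via D read true S, S A bool, D true)
FIRST(D A true): take FIRST of each symbol in turn, carrying on past any symbol whose FIRST contains epsilon; result {bool, read, true}.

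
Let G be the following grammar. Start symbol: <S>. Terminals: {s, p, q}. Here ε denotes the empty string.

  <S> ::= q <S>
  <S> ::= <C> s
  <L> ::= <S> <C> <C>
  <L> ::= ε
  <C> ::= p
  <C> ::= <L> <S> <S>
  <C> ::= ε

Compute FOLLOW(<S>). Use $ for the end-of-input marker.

FIRST(<S>) = {p, q, s}  (via <C> s)
FIRST(<L>) = {ε, p, q, s}  (via <S> <C> <C>)
FIRST(<C>) = {ε, p, q, s}  (via <L> <S> <S>)
FOLLOW(<S>) includes $ since <S> is the start symbol.
FOLLOW(<L>): in <C>::=<L> <S> <S>, <L> is followed by <S> <S> with FIRST {p, q, s}. Thus FOLLOW(<L>) = {p, q, s}.
FOLLOW(<C>): in <S>::=<C> s, <C> is followed by s with FIRST {s}; in <L>::=<S> <C> <C> (occurrence 1), <C> is followed by <C> with FIRST {ε, p, q, s}; in <L>::=<S> <C> <C> (occurrence 1), the suffix after <C> is nullable, so FOLLOW(<C>) ⊇ FOLLOW(<L>) = {p, q, s}; in <L>::=<S> <C> <C> (occurrence 2), the suffix after <C> is empty, so FOLLOW(<C>) ⊇ FOLLOW(<L>) = {p, q, s}. Thus FOLLOW(<C>) = {p, q, s}.
FOLLOW(<S>): in <S>::=q <S>, the suffix after <S> is empty (adds nothing new); in <L>::=<S> <C> <C>, <S> is followed by <C> <C> with FIRST {ε, p, q, s}; in <L>::=<S> <C> <C>, the suffix after <S> is nullable, so FOLLOW(<S>) ⊇ FOLLOW(<L>) = {p, q, s}; in <C>::=<L> <S> <S> (occurrence 1), <S> is followed by <S> with FIRST {p, q, s}; in <C>::=<L> <S> <S> (occurrence 2), the suffix after <S> is empty, so FOLLOW(<S>) ⊇ FOLLOW(<C>) = {p, q, s}. Thus FOLLOW(<S>) = {$, p, q, s}.

{$, p, q, s}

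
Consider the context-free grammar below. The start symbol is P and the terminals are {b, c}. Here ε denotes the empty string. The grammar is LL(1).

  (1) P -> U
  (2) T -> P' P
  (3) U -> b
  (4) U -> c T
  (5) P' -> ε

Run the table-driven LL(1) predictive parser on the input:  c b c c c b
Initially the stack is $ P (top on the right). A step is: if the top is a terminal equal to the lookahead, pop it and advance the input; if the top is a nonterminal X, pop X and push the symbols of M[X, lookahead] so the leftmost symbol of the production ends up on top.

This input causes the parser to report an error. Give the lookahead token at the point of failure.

step 1: stack=$ P  input=c b c c c b $  — expand P -> U
step 2: stack=$ U  input=c b c c c b $  — expand U -> c T
step 3: stack=$ T c  input=c b c c c b $  — match c
step 4: stack=$ T  input=b c c c b $  — expand T -> P' P
step 5: stack=$ P P'  input=b c c c b $  — expand P' -> ε
step 6: stack=$ P  input=b c c c b $  — expand P -> U
step 7: stack=$ U  input=b c c c b $  — expand U -> b
step 8: stack=$ b  input=b c c c b $  — match b
step 9: stack=$  input=c c c b $  — error: stack empty but input remains

c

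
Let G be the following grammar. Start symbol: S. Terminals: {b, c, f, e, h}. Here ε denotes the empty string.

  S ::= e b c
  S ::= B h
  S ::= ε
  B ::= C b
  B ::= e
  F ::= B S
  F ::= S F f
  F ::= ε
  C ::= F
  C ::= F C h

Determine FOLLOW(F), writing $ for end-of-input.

FIRST(S) = {ε, b, e, f, h}  (via B h)
FIRST(B) = {b, e, f, h}  (via C b)
FIRST(F) = {ε, b, e, f, h}  (via B S, S F f)
FIRST(C) = {ε, b, e, f, h}  (via F, F C h)
FOLLOW(S) includes $ since S is the start symbol.
FOLLOW(C): in B::=C b, C is followed by b with FIRST {b}; in C::=F C h, C is followed by h with FIRST {h}. Thus FOLLOW(C) = {b, h}.
FOLLOW(F): in F::=S F f, F is followed by f with FIRST {f}; in C::=F, the suffix after F is empty, so FOLLOW(F) ⊇ FOLLOW(C) = {b, h}; in C::=F C h, F is followed by C h with FIRST {b, e, f, h}. Thus FOLLOW(F) = {b, e, f, h}.
FOLLOW(S): in F::=B S, the suffix after S is empty, so FOLLOW(S) ⊇ FOLLOW(F) = {b, e, f, h}; in F::=S F f, S is followed by F f with FIRST {b, e, f, h}. Thus FOLLOW(S) = {$, b, e, f, h}.
FOLLOW(B): in S::=B h, B is followed by h with FIRST {h}; in F::=B S, B is followed by S with FIRST {ε, b, e, f, h}; in F::=B S, the suffix after B is nullable, so FOLLOW(B) ⊇ FOLLOW(F) = {b, e, f, h}. Thus FOLLOW(B) = {b, e, f, h}.

{b, e, f, h}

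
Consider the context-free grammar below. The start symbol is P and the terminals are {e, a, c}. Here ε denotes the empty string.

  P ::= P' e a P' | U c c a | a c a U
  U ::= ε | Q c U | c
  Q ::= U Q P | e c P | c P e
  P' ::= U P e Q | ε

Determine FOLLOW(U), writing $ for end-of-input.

FIRST(P): from P::=P' e a P' we get {a, c, e}; from P::=U c c a we get {c, e}; from P::=a c a U we get {a}. So FIRST(P) = {a, c, e}.
FIRST(U): from U::=ε we get {ε}; from U::=Q c U we get {c, e}; from U::=c we get {c}. So FIRST(U) = {ε, c, e}.
FIRST(Q): from Q::=U Q P we get {c, e}; from Q::=e c P we get {e}; from Q::=c P e we get {c}. So FIRST(Q) = {c, e}.
FIRST(P'): from P'::=U P e Q we get {a, c, e}; from P'::=ε we get {ε}. So FIRST(P') = {ε, a, c, e}.
FOLLOW(P) includes $ since P is the start symbol.
FOLLOW(P): in Q::=U Q P, the suffix after P is empty, so FOLLOW(P) ⊇ FOLLOW(Q) = {$, a, c, e}; in Q::=e c P, the suffix after P is empty, so FOLLOW(P) ⊇ FOLLOW(Q) = {$, a, c, e}; in Q::=c P e, P is followed by e with FIRST {e}; in P'::=U P e Q, P is followed by e Q with FIRST {e}. Thus FOLLOW(P) = {$, a, c, e}.
FOLLOW(U): in P::=U c c a, U is followed by c c a with FIRST {c}; in P::=a c a U, the suffix after U is empty, so FOLLOW(U) ⊇ FOLLOW(P) = {$, a, c, e}; in U::=Q c U, the suffix after U is empty (adds nothing new); in Q::=U Q P, U is followed by Q P with FIRST {c, e}; in P'::=U P e Q, U is followed by P e Q with FIRST {a, c, e}. Thus FOLLOW(U) = {$, a, c, e}.
FOLLOW(P'): in P::=P' e a P' (occurrence 1), P' is followed by e a P' with FIRST {e}; in P::=P' e a P' (occurrence 2), the suffix after P' is empty, so FOLLOW(P') ⊇ FOLLOW(P) = {$, a, c, e}. Thus FOLLOW(P') = {$, a, c, e}.
FOLLOW(Q): in U::=Q c U, Q is followed by c U with FIRST {c}; in Q::=U Q P, Q is followed by P with FIRST {a, c, e}; in P'::=U P e Q, the suffix after Q is empty, so FOLLOW(Q) ⊇ FOLLOW(P') = {$, a, c, e}. Thus FOLLOW(Q) = {$, a, c, e}.

{$, a, c, e}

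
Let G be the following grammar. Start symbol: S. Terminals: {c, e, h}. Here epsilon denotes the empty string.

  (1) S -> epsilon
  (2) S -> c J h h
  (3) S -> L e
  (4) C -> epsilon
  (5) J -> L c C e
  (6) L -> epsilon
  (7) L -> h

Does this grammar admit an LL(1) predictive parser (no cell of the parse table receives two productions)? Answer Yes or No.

FIRST(S) = {epsilon, c, e, h}
FIRST(C) = {epsilon}
FIRST(J) = {c, h}
FIRST(L) = {epsilon, h}
FOLLOW(S) = {$}
FOLLOW(C) = {e}
FOLLOW(J) = {h}
FOLLOW(L) = {c, e}
Each cell of M receives at most one production.

Yes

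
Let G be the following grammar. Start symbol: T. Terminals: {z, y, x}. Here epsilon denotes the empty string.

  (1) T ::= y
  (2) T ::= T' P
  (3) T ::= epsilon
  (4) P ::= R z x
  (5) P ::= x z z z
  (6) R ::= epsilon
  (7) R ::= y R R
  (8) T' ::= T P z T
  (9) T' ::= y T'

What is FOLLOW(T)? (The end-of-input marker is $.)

FIRST(R) = {epsilon, y}
FIRST(P) = {x, y, z}  (via R z x)
FIRST(T) = {epsilon, x, y, z}  (via T' P)
FIRST(T') = {x, y, z}  (via T P z T)
FOLLOW(T) includes $ since T is the start symbol.
FOLLOW(R): in P::=R z x, R is followed by z x with FIRST {z}; in R::=y R R (occurrence 1), R is followed by R with FIRST {epsilon, y}; in R::=y R R (occurrence 1), the suffix after R is nullable (adds nothing new); in R::=y R R (occurrence 2), the suffix after R is empty (adds nothing new). Thus FOLLOW(R) = {y, z}.
FOLLOW(T'): in T::=T' P, T' is followed by P with FIRST {x, y, z}; in T'::=y T', the suffix after T' is empty (adds nothing new). Thus FOLLOW(T') = {x, y, z}.
FOLLOW(T): in T'::=T P z T (occurrence 1), T is followed by P z T with FIRST {x, y, z}; in T'::=T P z T (occurrence 2), the suffix after T is empty, so FOLLOW(T) ⊇ FOLLOW(T') = {x, y, z}. Thus FOLLOW(T) = {$, x, y, z}.
FOLLOW(P): in T::=T' P, the suffix after P is empty, so FOLLOW(P) ⊇ FOLLOW(T) = {$, x, y, z}; in T'::=T P z T, P is followed by z T with FIRST {z}. Thus FOLLOW(P) = {$, x, y, z}.

{$, x, y, z}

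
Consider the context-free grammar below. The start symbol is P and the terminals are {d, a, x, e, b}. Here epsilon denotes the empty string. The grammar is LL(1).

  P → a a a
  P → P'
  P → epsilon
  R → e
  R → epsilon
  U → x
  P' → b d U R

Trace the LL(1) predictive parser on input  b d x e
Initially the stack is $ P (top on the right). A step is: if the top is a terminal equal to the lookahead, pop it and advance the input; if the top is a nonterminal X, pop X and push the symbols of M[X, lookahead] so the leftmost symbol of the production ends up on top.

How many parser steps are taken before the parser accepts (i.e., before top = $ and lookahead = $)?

step 1: stack=$ P  input=b d x e $  — expand P → P'
step 2: stack=$ P'  input=b d x e $  — expand P' → b d U R
step 3: stack=$ R U d b  input=b d x e $  — match b
step 4: stack=$ R U d  input=d x e $  — match d
step 5: stack=$ R U  input=x e $  — expand U → x
step 6: stack=$ R x  input=x e $  — match x
step 7: stack=$ R  input=e $  — expand R → e
step 8: stack=$ e  input=e $  — match e
Accept reached after 8 steps.

8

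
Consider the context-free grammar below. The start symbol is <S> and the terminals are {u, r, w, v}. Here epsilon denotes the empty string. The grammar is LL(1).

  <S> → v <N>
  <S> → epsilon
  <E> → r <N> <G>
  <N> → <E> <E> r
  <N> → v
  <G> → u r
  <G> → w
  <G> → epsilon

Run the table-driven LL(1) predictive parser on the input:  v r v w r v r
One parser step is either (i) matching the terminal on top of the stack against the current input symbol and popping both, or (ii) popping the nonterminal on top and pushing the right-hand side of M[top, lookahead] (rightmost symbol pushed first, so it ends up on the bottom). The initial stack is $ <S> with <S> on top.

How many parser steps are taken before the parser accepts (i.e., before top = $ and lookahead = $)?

15

      Stack              Input            Action
   1  $ <S>              v r v w r v r $  expand <S> → v <N>
   2  $ <N> v            v r v w r v r $  match v
   3  $ <N>              r v w r v r $    expand <N> → <E> <E> r
   4  $ r <E> <E>        r v w r v r $    expand <E> → r <N> <G>
   5  $ r <E> <G> <N> r  r v w r v r $    match r
   6  $ r <E> <G> <N>    v w r v r $      expand <N> → v
   7  $ r <E> <G> v      v w r v r $      match v
   8  $ r <E> <G>        w r v r $        expand <G> → w
   9  $ r <E> w          w r v r $        match w
  10  $ r <E>            r v r $          expand <E> → r <N> <G>
  11  $ r <G> <N> r      r v r $          match r
  12  $ r <G> <N>        v r $            expand <N> → v
  13  $ r <G> v          v r $            match v
  14  $ r <G>            r $              expand <G> → epsilon
  15  $ r                r $              match r
Accept reached after 15 steps.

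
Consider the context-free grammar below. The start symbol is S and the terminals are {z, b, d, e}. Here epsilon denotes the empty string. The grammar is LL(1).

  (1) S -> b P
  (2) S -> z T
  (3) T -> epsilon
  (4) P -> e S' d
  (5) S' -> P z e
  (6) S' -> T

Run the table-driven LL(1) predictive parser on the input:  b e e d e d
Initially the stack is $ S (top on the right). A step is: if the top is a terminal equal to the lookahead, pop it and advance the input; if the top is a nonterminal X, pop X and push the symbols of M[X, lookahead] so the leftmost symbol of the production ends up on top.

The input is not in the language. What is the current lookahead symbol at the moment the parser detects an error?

      Stack           Input          Action
   1  $ S             b e e d e d $  expand S -> b P
   2  $ P b           b e e d e d $  match b
   3  $ P             e e d e d $    expand P -> e S' d
   4  $ d S' e        e e d e d $    match e
   5  $ d S'          e d e d $      expand S' -> P z e
   6  $ d e z P       e d e d $      expand P -> e S' d
   7  $ d e z d S' e  e d e d $      match e
   8  $ d e z d S'    d e d $        expand S' -> T
   9  $ d e z d T     d e d $        expand T -> epsilon
  10  $ d e z d       d e d $        match d
  11  $ d e z         e d $          error: top is terminal z but lookahead is e

e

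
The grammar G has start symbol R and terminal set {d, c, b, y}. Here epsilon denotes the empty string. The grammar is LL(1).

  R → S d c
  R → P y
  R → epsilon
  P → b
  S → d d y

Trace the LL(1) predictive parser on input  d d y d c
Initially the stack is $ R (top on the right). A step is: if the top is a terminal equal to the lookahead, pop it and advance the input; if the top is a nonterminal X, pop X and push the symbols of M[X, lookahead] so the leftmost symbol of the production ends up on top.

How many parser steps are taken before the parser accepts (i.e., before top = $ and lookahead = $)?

7

     Stack        Input        Action
  1  $ R          d d y d c $  expand R → S d c
  2  $ c d S      d d y d c $  expand S → d d y
  3  $ c d y d d  d d y d c $  match d
  4  $ c d y d    d y d c $    match d
  5  $ c d y      y d c $      match y
  6  $ c d        d c $        match d
  7  $ c          c $          match c
Accept reached after 7 steps.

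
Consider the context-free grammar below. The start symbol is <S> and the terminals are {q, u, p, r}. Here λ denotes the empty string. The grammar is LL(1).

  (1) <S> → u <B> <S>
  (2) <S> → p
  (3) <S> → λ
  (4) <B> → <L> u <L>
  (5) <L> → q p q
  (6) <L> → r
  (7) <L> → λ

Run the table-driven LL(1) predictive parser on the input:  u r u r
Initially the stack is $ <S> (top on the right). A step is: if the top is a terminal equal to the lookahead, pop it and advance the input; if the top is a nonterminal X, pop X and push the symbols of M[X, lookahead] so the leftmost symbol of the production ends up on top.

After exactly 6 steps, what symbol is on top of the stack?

<L>

     Stack            Input      Action
  1  $ <S>            u r u r $  expand <S> → u <B> <S>
  2  $ <S> <B> u      u r u r $  match u
  3  $ <S> <B>        r u r $    expand <B> → <L> u <L>
  4  $ <S> <L> u <L>  r u r $    expand <L> → r
  5  $ <S> <L> u r    r u r $    match r
  6  $ <S> <L> u      u r $      match u
Stack after step 6: $ <S> <L> (top = <L>).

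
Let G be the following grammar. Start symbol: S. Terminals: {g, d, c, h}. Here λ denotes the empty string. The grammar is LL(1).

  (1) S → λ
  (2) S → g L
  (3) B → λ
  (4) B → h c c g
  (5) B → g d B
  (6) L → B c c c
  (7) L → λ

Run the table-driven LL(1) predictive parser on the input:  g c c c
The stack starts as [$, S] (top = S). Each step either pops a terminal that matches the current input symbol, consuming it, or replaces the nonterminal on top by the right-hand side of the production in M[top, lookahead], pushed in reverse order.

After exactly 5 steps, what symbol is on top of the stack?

     Stack      Input      Action
  1  $ S        g c c c $  expand S → g L
  2  $ L g      g c c c $  match g
  3  $ L        c c c $    expand L → B c c c
  4  $ c c c B  c c c $    expand B → λ
  5  $ c c c    c c c $    match c
Stack after step 5: $ c c (top = c).

c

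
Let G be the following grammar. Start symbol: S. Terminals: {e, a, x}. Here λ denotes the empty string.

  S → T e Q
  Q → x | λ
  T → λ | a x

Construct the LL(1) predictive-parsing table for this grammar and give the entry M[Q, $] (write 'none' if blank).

FIRST(Q): from Q→x we get {x}; from Q→λ we get {λ}. So FIRST(Q) = {λ, x}.
FIRST(T): from T→λ we get {λ}; from T→a x we get {a}. So FIRST(T) = {λ, a}.
FIRST(S): from S→T e Q we get {a, e}. So FIRST(S) = {a, e}.
FOLLOW(S) includes $ since S is the start symbol.
FOLLOW(S): S appears on no right-hand side. Thus FOLLOW(S) = {$}.
FOLLOW(Q): in S→T e Q, the suffix after Q is empty, so FOLLOW(Q) ⊇ FOLLOW(S) = {$}. Thus FOLLOW(Q) = {$}.
For Q → x: FIRST(x) = {x}, so it goes in M[Q, t] for t ∈ {x}.
For Q → λ: FIRST(λ) = {λ}, so it goes in M[Q, t] for t ∈ {}; since λ ∈ FIRST, also for every t ∈ FOLLOW(Q) = {$}.

Q → λ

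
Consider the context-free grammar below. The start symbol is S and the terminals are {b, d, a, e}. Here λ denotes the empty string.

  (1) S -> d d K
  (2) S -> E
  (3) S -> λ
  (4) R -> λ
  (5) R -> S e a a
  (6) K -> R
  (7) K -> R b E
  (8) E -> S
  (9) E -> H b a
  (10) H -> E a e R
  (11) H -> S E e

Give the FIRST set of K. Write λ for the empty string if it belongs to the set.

{λ, a, b, d, e}

FIRST(S) = {λ, a, d, e}  (via E)
FIRST(R) = {λ, a, d, e}  (via S e a a)
FIRST(K) = {λ, a, b, d, e}  (via R, R b E)
FIRST(E) = {λ, a, d, e}  (via S, H b a)
FIRST(H) = {a, d, e}  (via E a e R, S E e)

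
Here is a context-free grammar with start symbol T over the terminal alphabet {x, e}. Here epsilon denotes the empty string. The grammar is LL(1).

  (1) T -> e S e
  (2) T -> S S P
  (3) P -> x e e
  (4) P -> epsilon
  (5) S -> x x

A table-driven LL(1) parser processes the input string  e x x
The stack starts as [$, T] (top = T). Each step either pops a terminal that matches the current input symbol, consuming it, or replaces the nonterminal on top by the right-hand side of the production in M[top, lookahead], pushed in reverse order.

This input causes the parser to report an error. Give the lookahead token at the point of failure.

$

step 1: stack=$ T  input=e x x $  — expand T -> e S e
step 2: stack=$ e S e  input=e x x $  — match e
step 3: stack=$ e S  input=x x $  — expand S -> x x
step 4: stack=$ e x x  input=x x $  — match x
step 5: stack=$ e x  input=x $  — match x
step 6: stack=$ e  input=$  — error: top is terminal e but lookahead is $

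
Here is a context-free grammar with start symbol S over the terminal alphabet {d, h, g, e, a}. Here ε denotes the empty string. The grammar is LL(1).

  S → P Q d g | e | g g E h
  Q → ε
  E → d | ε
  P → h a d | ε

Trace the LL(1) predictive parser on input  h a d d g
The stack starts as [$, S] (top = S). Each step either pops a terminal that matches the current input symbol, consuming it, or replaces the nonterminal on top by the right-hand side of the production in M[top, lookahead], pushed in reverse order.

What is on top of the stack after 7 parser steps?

g

step 1: stack=$ S  input=h a d d g $  — expand S → P Q d g
step 2: stack=$ g d Q P  input=h a d d g $  — expand P → h a d
step 3: stack=$ g d Q d a h  input=h a d d g $  — match h
step 4: stack=$ g d Q d a  input=a d d g $  — match a
step 5: stack=$ g d Q d  input=d d g $  — match d
step 6: stack=$ g d Q  input=d g $  — expand Q → ε
step 7: stack=$ g d  input=d g $  — match d
Stack after step 7: $ g (top = g).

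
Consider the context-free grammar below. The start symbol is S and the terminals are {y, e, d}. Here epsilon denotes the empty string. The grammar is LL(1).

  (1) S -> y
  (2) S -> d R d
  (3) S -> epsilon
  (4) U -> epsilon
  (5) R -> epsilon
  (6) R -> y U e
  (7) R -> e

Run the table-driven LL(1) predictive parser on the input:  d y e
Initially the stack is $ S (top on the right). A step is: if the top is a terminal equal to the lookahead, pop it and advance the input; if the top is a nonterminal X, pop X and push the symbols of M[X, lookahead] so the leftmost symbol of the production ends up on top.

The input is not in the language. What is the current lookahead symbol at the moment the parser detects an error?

     Stack      Input    Action
  1  $ S        d y e $  expand S -> d R d
  2  $ d R d    d y e $  match d
  3  $ d R      y e $    expand R -> y U e
  4  $ d e U y  y e $    match y
  5  $ d e U    e $      expand U -> epsilon
  6  $ d e      e $      match e
  7  $ d        $        error: top is terminal d but lookahead is $

$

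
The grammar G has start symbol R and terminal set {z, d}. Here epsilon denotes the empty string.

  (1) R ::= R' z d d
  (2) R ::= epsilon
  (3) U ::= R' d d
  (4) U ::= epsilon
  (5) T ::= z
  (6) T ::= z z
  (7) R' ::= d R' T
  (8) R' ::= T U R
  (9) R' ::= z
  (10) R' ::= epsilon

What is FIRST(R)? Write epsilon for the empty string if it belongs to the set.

{epsilon, d, z}

FIRST(T): from T::=z we get {z}; from T::=z z we get {z}. So FIRST(T) = {z}.
FIRST(R'): from R'::=d R' T we get {d}; from R'::=T U R we get {z}; from R'::=z we get {z}; from R'::=epsilon we get {epsilon}. So FIRST(R') = {epsilon, d, z}.
FIRST(R): from R::=R' z d d we get {d, z}; from R::=epsilon we get {epsilon}. So FIRST(R) = {epsilon, d, z}.
FIRST(U): from U::=R' d d we get {d, z}; from U::=epsilon we get {epsilon}. So FIRST(U) = {epsilon, d, z}.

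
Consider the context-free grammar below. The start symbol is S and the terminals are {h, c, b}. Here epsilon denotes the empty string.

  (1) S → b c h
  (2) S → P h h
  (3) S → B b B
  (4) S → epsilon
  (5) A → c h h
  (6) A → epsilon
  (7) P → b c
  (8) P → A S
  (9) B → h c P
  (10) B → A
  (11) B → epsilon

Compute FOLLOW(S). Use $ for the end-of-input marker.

{$, b, h}

FIRST(A): from A→c h h we get {c}; from A→epsilon we get {epsilon}. So FIRST(A) = {epsilon, c}.
FIRST(B): from B→h c P we get {h}; from B→A we get {epsilon, c}; from B→epsilon we get {epsilon}. So FIRST(B) = {epsilon, c, h}.
FIRST(S): from S→b c h we get {b}; from S→P h h we get {b, c, h}; from S→B b B we get {b, c, h}; from S→epsilon we get {epsilon}. So FIRST(S) = {epsilon, b, c, h}.
FIRST(P): from P→b c we get {b}; from P→A S we get {epsilon, b, c, h}. So FIRST(P) = {epsilon, b, c, h}.
FOLLOW(S) includes $ since S is the start symbol.
FOLLOW(S): in P→A S, the suffix after S is empty, so FOLLOW(S) ⊇ FOLLOW(P) = {$, b, h}. Thus FOLLOW(S) = {$, b, h}.
FOLLOW(B): in S→B b B (occurrence 1), B is followed by b B with FIRST {b}; in S→B b B (occurrence 2), the suffix after B is empty, so FOLLOW(B) ⊇ FOLLOW(S) = {$, b, h}. Thus FOLLOW(B) = {$, b, h}.
FOLLOW(P): in S→P h h, P is followed by h h with FIRST {h}; in B→h c P, the suffix after P is empty, so FOLLOW(P) ⊇ FOLLOW(B) = {$, b, h}. Thus FOLLOW(P) = {$, b, h}.
FOLLOW(A): in P→A S, A is followed by S with FIRST {epsilon, b, c, h}; in P→A S, the suffix after A is nullable, so FOLLOW(A) ⊇ FOLLOW(P) = {$, b, h}; in B→A, the suffix after A is empty, so FOLLOW(A) ⊇ FOLLOW(B) = {$, b, h}. Thus FOLLOW(A) = {$, b, c, h}.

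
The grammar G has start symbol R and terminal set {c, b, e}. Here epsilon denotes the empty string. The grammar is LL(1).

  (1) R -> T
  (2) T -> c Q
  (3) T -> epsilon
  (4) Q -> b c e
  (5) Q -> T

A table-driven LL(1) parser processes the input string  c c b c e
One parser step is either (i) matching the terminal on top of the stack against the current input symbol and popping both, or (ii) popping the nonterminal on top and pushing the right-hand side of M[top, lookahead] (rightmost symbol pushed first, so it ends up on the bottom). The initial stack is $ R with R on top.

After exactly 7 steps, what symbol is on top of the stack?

b

step 1: stack=$ R  input=c c b c e $  — expand R -> T
step 2: stack=$ T  input=c c b c e $  — expand T -> c Q
step 3: stack=$ Q c  input=c c b c e $  — match c
step 4: stack=$ Q  input=c b c e $  — expand Q -> T
step 5: stack=$ T  input=c b c e $  — expand T -> c Q
step 6: stack=$ Q c  input=c b c e $  — match c
step 7: stack=$ Q  input=b c e $  — expand Q -> b c e
Stack after step 7: $ e c b (top = b).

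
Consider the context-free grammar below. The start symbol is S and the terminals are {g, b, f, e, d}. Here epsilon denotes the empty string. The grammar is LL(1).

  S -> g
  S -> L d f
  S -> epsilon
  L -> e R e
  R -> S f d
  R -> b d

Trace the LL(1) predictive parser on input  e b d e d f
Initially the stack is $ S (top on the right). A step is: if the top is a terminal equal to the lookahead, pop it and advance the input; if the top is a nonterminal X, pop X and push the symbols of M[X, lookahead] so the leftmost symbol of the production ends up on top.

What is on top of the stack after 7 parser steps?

d

     Stack        Input          Action
  1  $ S          e b d e d f $  expand S -> L d f
  2  $ f d L      e b d e d f $  expand L -> e R e
  3  $ f d e R e  e b d e d f $  match e
  4  $ f d e R    b d e d f $    expand R -> b d
  5  $ f d e d b  b d e d f $    match b
  6  $ f d e d    d e d f $      match d
  7  $ f d e      e d f $        match e
Stack after step 7: $ f d (top = d).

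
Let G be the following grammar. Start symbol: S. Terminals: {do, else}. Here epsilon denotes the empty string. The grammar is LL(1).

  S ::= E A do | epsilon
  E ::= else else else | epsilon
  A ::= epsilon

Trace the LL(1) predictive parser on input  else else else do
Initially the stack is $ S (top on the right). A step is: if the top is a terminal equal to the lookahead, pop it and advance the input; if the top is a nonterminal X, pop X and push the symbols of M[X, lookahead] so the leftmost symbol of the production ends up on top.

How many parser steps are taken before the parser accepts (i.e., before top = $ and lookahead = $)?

7

step 1: stack=$ S  input=else else else do $  — expand S ::= E A do
step 2: stack=$ do A E  input=else else else do $  — expand E ::= else else else
step 3: stack=$ do A else else else  input=else else else do $  — match else
step 4: stack=$ do A else else  input=else else do $  — match else
step 5: stack=$ do A else  input=else do $  — match else
step 6: stack=$ do A  input=do $  — expand A ::= epsilon
step 7: stack=$ do  input=do $  — match do
Accept reached after 7 steps.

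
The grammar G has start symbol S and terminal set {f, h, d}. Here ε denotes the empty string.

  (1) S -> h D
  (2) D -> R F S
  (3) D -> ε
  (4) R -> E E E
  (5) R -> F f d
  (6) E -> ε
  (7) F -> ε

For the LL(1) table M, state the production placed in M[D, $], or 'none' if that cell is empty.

D -> ε

FIRST(S): from S->h D we get {h}. So FIRST(S) = {h}.
FIRST(E): from E->ε we get {ε}. So FIRST(E) = {ε}.
FIRST(F): from F->ε we get {ε}. So FIRST(F) = {ε}.
FIRST(R): from R->E E E we get {ε}; from R->F f d we get {f}. So FIRST(R) = {ε, f}.
FIRST(D): from D->R F S we get {f, h}; from D->ε we get {ε}. So FIRST(D) = {ε, f, h}.
FOLLOW(S) includes $ since S is the start symbol.
FOLLOW(S): in D->R F S, the suffix after S is empty, so FOLLOW(S) ⊇ FOLLOW(D) = {$}. Thus FOLLOW(S) = {$}.
FOLLOW(D): in S->h D, the suffix after D is empty, so FOLLOW(D) ⊇ FOLLOW(S) = {$}. Thus FOLLOW(D) = {$}.
For D -> R F S: FIRST(R F S) = {f, h}, so it goes in M[D, t] for t ∈ {f, h}.
For D -> ε: FIRST(ε) = {ε}, so it goes in M[D, t] for t ∈ {}; since ε ∈ FIRST, also for every t ∈ FOLLOW(D) = {$}.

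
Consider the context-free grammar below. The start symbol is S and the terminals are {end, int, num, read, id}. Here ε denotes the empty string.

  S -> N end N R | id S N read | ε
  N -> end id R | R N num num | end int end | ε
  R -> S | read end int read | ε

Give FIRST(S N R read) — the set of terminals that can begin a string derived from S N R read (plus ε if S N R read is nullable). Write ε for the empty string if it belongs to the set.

FIRST(S): from S->N end N R we get {end, id, num, read}; from S->id S N read we get {id}; from S->ε we get {ε}. So FIRST(S) = {ε, end, id, num, read}.
FIRST(R): from R->S we get {ε, end, id, num, read}; from R->read end int read we get {read}; from R->ε we get {ε}. So FIRST(R) = {ε, end, id, num, read}.
FIRST(N): from N->end id R we get {end}; from N->R N num num we get {end, id, num, read}; from N->end int end we get {end}; from N->ε we get {ε}. So FIRST(N) = {ε, end, id, num, read}.
FIRST(S N R read): take FIRST of each symbol in turn, carrying on past any symbol whose FIRST contains ε; result {end, id, num, read}.

{end, id, num, read}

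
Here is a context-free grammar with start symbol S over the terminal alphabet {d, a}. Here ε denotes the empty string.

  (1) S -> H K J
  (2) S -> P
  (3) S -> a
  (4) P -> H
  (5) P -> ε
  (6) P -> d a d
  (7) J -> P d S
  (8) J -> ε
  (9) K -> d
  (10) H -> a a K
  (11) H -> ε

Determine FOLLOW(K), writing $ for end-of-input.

FIRST(K): from K->d we get {d}. So FIRST(K) = {d}.
FIRST(H): from H->a a K we get {a}; from H->ε we get {ε}. So FIRST(H) = {ε, a}.
FIRST(P): from P->H we get {ε, a}; from P->ε we get {ε}; from P->d a d we get {d}. So FIRST(P) = {ε, a, d}.
FIRST(S): from S->H K J we get {a, d}; from S->P we get {ε, a, d}; from S->a we get {a}. So FIRST(S) = {ε, a, d}.
FIRST(J): from J->P d S we get {a, d}; from J->ε we get {ε}. So FIRST(J) = {ε, a, d}.
FOLLOW(S) includes $ since S is the start symbol.
FOLLOW(S): in J->P d S, the suffix after S is empty, so FOLLOW(S) ⊇ FOLLOW(J) = {$}. Thus FOLLOW(S) = {$}.
FOLLOW(P): in S->P, the suffix after P is empty, so FOLLOW(P) ⊇ FOLLOW(S) = {$}; in J->P d S, P is followed by d S with FIRST {d}. Thus FOLLOW(P) = {$, d}.
FOLLOW(J): in S->H K J, the suffix after J is empty, so FOLLOW(J) ⊇ FOLLOW(S) = {$}. Thus FOLLOW(J) = {$}.
FOLLOW(H): in S->H K J, H is followed by K J with FIRST {d}; in P->H, the suffix after H is empty, so FOLLOW(H) ⊇ FOLLOW(P) = {$, d}. Thus FOLLOW(H) = {$, d}.
FOLLOW(K): in S->H K J, K is followed by J with FIRST {ε, a, d}; in S->H K J, the suffix after K is nullable, so FOLLOW(K) ⊇ FOLLOW(S) = {$}; in H->a a K, the suffix after K is empty, so FOLLOW(K) ⊇ FOLLOW(H) = {$, d}. Thus FOLLOW(K) = {$, a, d}.

{$, a, d}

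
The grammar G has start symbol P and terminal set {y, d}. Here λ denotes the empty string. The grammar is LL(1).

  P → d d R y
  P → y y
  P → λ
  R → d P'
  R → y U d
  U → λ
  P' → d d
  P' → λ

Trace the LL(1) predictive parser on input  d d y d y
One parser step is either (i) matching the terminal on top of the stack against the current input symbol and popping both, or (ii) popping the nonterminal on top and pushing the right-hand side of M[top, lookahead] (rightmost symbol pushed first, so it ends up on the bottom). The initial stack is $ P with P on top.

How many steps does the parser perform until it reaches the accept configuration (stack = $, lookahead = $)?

8

step 1: stack=$ P  input=d d y d y $  — expand P → d d R y
step 2: stack=$ y R d d  input=d d y d y $  — match d
step 3: stack=$ y R d  input=d y d y $  — match d
step 4: stack=$ y R  input=y d y $  — expand R → y U d
step 5: stack=$ y d U y  input=y d y $  — match y
step 6: stack=$ y d U  input=d y $  — expand U → λ
step 7: stack=$ y d  input=d y $  — match d
step 8: stack=$ y  input=y $  — match y
Accept reached after 8 steps.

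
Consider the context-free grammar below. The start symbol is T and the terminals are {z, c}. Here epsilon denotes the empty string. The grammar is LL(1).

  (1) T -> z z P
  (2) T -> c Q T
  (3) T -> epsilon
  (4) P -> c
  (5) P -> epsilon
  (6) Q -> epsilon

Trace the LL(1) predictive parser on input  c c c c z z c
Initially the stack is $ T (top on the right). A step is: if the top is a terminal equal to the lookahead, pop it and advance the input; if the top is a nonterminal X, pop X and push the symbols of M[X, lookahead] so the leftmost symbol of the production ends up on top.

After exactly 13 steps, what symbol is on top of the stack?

z

step 1: stack=$ T  input=c c c c z z c $  — expand T -> c Q T
step 2: stack=$ T Q c  input=c c c c z z c $  — match c
step 3: stack=$ T Q  input=c c c z z c $  — expand Q -> epsilon
step 4: stack=$ T  input=c c c z z c $  — expand T -> c Q T
step 5: stack=$ T Q c  input=c c c z z c $  — match c
step 6: stack=$ T Q  input=c c z z c $  — expand Q -> epsilon
step 7: stack=$ T  input=c c z z c $  — expand T -> c Q T
step 8: stack=$ T Q c  input=c c z z c $  — match c
step 9: stack=$ T Q  input=c z z c $  — expand Q -> epsilon
step 10: stack=$ T  input=c z z c $  — expand T -> c Q T
step 11: stack=$ T Q c  input=c z z c $  — match c
step 12: stack=$ T Q  input=z z c $  — expand Q -> epsilon
step 13: stack=$ T  input=z z c $  — expand T -> z z P
Stack after step 13: $ P z z (top = z).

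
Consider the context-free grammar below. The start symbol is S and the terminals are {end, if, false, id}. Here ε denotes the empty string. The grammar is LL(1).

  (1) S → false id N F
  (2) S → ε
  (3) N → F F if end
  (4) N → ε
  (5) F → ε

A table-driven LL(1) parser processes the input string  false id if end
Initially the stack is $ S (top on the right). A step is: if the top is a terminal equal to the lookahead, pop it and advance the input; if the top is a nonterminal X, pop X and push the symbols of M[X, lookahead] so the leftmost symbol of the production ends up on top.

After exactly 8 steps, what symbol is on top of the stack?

step 1: stack=$ S  input=false id if end $  — expand S → false id N F
step 2: stack=$ F N id false  input=false id if end $  — match false
step 3: stack=$ F N id  input=id if end $  — match id
step 4: stack=$ F N  input=if end $  — expand N → F F if end
step 5: stack=$ F end if F F  input=if end $  — expand F → ε
step 6: stack=$ F end if F  input=if end $  — expand F → ε
step 7: stack=$ F end if  input=if end $  — match if
step 8: stack=$ F end  input=end $  — match end
Stack after step 8: $ F (top = F).

F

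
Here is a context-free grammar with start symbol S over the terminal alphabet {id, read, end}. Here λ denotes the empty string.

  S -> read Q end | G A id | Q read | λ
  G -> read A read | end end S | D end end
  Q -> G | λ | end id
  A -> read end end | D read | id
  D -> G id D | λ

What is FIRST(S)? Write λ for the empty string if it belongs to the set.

FIRST(S): from S->read Q end we get {read}; from S->G A id we get {end, read}; from S->Q read we get {end, read}; from S->λ we get {λ}. So FIRST(S) = {λ, end, read}.
FIRST(G): from G->read A read we get {read}; from G->end end S we get {end}; from G->D end end we get {end, read}. So FIRST(G) = {end, read}.
FIRST(Q): from Q->G we get {end, read}; from Q->λ we get {λ}; from Q->end id we get {end}. So FIRST(Q) = {λ, end, read}.
FIRST(D): from D->G id D we get {end, read}; from D->λ we get {λ}. So FIRST(D) = {λ, end, read}.
FIRST(A): from A->read end end we get {read}; from A->D read we get {end, read}; from A->id we get {id}. So FIRST(A) = {end, id, read}.

{λ, end, read}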